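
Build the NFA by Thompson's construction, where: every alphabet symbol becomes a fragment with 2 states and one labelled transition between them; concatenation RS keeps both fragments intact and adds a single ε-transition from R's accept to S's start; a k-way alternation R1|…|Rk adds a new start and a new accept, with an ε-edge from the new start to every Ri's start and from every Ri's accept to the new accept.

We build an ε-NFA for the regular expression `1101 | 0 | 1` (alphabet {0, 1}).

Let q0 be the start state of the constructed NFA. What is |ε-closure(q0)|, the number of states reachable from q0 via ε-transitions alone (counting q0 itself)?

Compute the ε-closure size of each fragment's start state recursively; a symbol fragment's start has no outgoing ε-edge, so its closure is just itself (size 1).
  1101 : same as the first factor's closure: C = 1
  1101 | 0 | 1 : C = 1 + 1 + 1 + 1 = 4 (the new accept is not ε-reachable since no branch accepts ε)

4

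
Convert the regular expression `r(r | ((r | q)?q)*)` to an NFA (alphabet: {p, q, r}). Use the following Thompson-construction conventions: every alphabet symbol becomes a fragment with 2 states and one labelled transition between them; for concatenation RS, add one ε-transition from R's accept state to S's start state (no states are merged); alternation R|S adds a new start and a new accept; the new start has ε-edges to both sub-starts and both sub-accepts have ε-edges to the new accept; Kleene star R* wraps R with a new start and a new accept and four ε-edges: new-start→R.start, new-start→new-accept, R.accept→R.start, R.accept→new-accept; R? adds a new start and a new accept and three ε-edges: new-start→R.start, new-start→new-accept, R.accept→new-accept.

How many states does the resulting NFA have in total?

Building bottom-up:
Each of the 5 symbol leaves contributes a 2-state fragment.
  r | q = 6 states
  (r | q)? = 8 states
  (r | q)?q = 10 states
  ((r | q)?q)* = 12 states
  r | ((r | q)?q)* = 16 states
  r(r | ((r | q)?q)*) = 18 states

18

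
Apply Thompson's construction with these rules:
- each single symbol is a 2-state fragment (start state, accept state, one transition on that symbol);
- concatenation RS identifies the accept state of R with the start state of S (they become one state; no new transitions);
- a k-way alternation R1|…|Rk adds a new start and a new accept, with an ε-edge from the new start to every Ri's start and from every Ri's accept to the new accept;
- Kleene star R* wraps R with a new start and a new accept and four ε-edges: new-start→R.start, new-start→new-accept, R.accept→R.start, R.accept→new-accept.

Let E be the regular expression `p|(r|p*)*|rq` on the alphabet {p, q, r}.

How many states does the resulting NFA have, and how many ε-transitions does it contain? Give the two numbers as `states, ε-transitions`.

17, 18

By structural recursion:
Each of the 5 symbol leaves contributes 2 states and 0 ε-transitions.
  p* = 4 states, 4 ε-transitions
  r|p* = 8 states, 8 ε-transitions
  (r|p*)* = 10 states, 12 ε-transitions
  rq = 3 states, 0 ε-transitions
  p|(r|p*)*|rq = 17 states, 18 ε-transitions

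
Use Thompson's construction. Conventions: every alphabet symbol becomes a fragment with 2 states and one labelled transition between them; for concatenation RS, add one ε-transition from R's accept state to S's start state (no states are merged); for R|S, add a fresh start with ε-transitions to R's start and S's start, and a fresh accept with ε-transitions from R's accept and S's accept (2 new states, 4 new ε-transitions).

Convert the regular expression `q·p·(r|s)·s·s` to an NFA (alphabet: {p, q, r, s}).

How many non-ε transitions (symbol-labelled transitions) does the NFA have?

Building bottom-up:
Each of the 6 symbol leaves contributes exactly 1 symbol transition.
  r|s : 2 symbol transitions
  q·p·(r|s)·s·s : 6 symbol transitions

6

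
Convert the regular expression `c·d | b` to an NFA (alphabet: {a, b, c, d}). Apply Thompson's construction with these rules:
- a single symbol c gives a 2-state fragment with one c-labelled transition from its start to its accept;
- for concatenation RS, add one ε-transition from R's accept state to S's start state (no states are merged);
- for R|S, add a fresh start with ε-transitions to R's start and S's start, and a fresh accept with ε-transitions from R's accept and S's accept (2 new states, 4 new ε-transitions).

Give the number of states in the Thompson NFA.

8

By structural recursion:
Each of the 3 symbol leaves contributes a 2-state fragment.
  c·d → 4 states
  c·d | b → 8 states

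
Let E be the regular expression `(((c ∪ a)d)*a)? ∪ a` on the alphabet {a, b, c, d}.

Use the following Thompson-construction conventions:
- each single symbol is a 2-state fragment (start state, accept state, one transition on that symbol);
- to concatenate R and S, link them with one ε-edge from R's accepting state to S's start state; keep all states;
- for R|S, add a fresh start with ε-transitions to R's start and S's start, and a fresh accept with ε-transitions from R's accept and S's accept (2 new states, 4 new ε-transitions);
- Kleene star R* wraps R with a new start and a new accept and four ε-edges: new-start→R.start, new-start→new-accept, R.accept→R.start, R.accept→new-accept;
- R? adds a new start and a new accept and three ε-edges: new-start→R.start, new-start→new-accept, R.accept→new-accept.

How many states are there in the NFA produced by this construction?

18

Per subexpression:
Each of the 5 symbol leaves contributes a 2-state fragment.
  c ∪ a — 6 states
  (c ∪ a)d — 8 states
  ((c ∪ a)d)* — 10 states
  ((c ∪ a)d)*a — 12 states
  (((c ∪ a)d)*a)? — 14 states
  (((c ∪ a)d)*a)? ∪ a — 18 states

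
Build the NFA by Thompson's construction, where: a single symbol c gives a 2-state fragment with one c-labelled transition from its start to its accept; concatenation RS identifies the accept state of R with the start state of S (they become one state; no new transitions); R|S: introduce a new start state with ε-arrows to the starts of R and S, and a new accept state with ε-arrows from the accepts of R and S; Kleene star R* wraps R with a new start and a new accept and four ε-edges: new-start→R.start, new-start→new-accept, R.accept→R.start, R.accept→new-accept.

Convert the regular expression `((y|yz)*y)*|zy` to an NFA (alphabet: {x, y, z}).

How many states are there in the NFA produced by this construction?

17

Per subexpression:
Each of the 6 symbol leaves contributes a 2-state fragment.
  yz → 3 states
  y|yz → 7 states
  (y|yz)* → 9 states
  (y|yz)*y → 10 states
  ((y|yz)*y)* → 12 states
  zy → 3 states
  ((y|yz)*y)*|zy → 17 states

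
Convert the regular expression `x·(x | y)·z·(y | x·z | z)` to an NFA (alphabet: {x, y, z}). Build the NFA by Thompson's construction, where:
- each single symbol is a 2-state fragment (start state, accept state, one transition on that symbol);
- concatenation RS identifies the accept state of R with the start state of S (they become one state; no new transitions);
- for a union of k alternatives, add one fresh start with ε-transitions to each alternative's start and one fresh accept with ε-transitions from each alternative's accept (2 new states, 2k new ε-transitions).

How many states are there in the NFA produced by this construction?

16

Recursing over subexpressions:
Each of the 8 symbol leaves contributes a 2-state fragment.
  x | y → 6 states
  x·z → 3 states
  y | x·z | z → 9 states
  x·(x | y)·z·(y | x·z | z) → 16 states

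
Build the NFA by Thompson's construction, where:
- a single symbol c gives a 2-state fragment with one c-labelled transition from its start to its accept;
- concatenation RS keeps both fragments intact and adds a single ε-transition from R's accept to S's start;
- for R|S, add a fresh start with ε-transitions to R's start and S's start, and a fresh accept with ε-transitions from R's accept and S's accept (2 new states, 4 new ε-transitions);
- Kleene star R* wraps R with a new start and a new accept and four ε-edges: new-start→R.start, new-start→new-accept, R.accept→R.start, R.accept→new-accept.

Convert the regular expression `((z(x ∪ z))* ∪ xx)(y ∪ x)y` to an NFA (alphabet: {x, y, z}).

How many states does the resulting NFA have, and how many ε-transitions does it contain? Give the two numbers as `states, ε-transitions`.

24, 20

Recursing over subexpressions:
Each of the 8 symbol leaves contributes 2 states and 0 ε-transitions.
  x ∪ z → 6 states, 4 ε-transitions
  z(x ∪ z) → 8 states, 5 ε-transitions
  (z(x ∪ z))* → 10 states, 9 ε-transitions
  xx → 4 states, 1 ε-transition
  (z(x ∪ z))* ∪ xx → 16 states, 14 ε-transitions
  y ∪ x → 6 states, 4 ε-transitions
  ((z(x ∪ z))* ∪ xx)(y ∪ x)y → 24 states, 20 ε-transitions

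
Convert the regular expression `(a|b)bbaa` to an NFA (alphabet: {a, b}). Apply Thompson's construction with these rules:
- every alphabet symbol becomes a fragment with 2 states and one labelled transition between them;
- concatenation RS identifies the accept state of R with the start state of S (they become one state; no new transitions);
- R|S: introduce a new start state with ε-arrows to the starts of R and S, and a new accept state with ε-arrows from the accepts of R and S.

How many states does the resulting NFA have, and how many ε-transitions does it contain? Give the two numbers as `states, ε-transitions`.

By structural recursion:
Each of the 6 symbol leaves contributes 2 states and 0 ε-transitions.
  a|b — 6 states, 4 ε-transitions
  (a|b)bbaa — 10 states, 4 ε-transitions

10, 4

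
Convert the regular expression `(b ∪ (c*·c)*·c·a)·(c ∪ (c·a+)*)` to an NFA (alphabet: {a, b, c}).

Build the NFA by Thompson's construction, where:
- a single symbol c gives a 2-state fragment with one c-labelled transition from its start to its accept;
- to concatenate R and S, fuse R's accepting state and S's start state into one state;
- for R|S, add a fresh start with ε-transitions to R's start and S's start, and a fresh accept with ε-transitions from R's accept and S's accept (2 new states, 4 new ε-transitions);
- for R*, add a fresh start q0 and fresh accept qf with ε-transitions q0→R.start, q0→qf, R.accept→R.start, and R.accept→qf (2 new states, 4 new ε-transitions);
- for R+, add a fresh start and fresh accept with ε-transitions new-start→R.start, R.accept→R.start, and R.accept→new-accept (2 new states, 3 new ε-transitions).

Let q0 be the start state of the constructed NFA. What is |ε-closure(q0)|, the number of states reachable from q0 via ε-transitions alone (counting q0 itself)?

7

Compute the ε-closure size of each fragment's start state recursively; a symbol fragment's start has no outgoing ε-edge, so its closure is just itself (size 1).
  c* : the star's fresh start ε-reaches both the body's start and the fresh accept: |closure| = 2 + 1 = 3
  c*·c : |closure| = 3 + (1−1) = 3 (closure spills across the concat boundary because the left factor accepts ε)
  (c*·c)* : |closure| = 1 (new start) + 3 (body) + 1 (new accept) = 5
  (c*·c)*·c·a : |closure| = 5 + (1−1) = 5 (closure spills across the concat boundary because the left factor accepts ε)
  b ∪ (c*·c)*·c·a : new start ε-reaches every alternative's start; none of them accept ε, so the new accept is not reached: |closure| = 1 + 1 + 5 = 7
  a+ : |closure| = 1 + 1 = 2 (the body doesn't accept ε, so the new accept is not reached)
  c·a+ : |closure| equals the left operand's closure size = 1 (its accept is not ε-reachable, so the closure stops there)
  (c·a+)* : new start has ε-edges to the inner start and to the new accept, so |closure| = 2 + 1 = 3
  c ∪ (c·a+)* : |closure| = 1 (new start) + (1 + 3) + 1 (new accept, since some branch ε-reaches its own accept) = 6
  (b ∪ (c*·c)*·c·a)·(c ∪ (c·a+)*) : |closure| equals the left operand's closure size = 7 (its accept is not ε-reachable, so the closure stops there)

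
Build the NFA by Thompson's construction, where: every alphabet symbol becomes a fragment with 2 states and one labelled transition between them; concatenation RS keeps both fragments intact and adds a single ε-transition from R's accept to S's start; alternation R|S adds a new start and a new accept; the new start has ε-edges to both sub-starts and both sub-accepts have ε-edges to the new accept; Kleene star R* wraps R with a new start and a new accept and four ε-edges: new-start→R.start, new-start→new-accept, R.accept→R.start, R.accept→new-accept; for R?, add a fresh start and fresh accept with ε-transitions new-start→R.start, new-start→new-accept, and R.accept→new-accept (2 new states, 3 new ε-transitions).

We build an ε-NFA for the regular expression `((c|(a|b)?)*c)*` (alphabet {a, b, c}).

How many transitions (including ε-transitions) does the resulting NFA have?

24

Building bottom-up:
Each of the 4 symbol leaves contributes 1 transition (1 symbol, 0 ε).
  a|b → 6 transitions (2 symbol, 4 ε)
  (a|b)? → 9 transitions (2 symbol, 7 ε)
  c|(a|b)? → 14 transitions (3 symbol, 11 ε)
  (c|(a|b)?)* → 18 transitions (3 symbol, 15 ε)
  (c|(a|b)?)*c → 20 transitions (4 symbol, 16 ε)
  ((c|(a|b)?)*c)* → 24 transitions (4 symbol, 20 ε)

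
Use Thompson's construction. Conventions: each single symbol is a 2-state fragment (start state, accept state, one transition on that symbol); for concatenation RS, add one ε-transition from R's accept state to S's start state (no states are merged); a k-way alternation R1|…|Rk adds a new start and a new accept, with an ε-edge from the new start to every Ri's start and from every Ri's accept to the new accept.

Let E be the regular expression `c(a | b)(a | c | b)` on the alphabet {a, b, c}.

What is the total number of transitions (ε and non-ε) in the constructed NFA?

18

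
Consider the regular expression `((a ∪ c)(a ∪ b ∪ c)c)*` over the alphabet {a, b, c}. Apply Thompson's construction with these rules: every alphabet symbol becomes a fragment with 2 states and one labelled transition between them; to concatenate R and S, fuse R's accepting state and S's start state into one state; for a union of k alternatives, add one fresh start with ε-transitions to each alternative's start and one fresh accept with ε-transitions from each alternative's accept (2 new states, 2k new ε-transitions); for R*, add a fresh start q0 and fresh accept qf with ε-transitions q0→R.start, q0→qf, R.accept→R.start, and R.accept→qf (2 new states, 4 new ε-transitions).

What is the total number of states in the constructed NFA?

16

By structural recursion:
Each of the 6 symbol leaves contributes a 2-state fragment.
  a ∪ c → 6 states
  a ∪ b ∪ c → 8 states
  (a ∪ c)(a ∪ b ∪ c)c → 14 states
  ((a ∪ c)(a ∪ b ∪ c)c)* → 16 states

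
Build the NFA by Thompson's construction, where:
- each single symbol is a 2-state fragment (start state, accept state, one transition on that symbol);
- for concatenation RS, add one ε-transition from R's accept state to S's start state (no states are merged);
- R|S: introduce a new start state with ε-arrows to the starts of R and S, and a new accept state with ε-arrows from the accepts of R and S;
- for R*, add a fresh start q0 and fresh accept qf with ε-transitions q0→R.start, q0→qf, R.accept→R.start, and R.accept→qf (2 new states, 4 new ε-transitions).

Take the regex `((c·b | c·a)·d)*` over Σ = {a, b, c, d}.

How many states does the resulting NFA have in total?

14

Bottom-up over the parse tree:
Each of the 5 symbol leaves contributes a 2-state fragment.
  c·b — 4 states
  c·a — 4 states
  c·b | c·a — 10 states
  (c·b | c·a)·d — 12 states
  ((c·b | c·a)·d)* — 14 states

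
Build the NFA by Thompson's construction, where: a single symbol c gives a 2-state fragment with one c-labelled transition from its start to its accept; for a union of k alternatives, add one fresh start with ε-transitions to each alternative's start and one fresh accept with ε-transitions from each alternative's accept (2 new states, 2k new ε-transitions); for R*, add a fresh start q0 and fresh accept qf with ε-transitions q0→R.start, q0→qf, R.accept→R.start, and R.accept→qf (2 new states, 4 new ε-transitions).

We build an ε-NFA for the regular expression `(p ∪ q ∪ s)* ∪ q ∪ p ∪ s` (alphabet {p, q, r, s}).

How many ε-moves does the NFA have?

18

Bottom-up over the parse tree:
Each of the 6 symbol leaves contributes 0 ε-transitions.
  p ∪ q ∪ s → 6 ε-transitions
  (p ∪ q ∪ s)* → 10 ε-transitions
  (p ∪ q ∪ s)* ∪ q ∪ p ∪ s → 18 ε-transitions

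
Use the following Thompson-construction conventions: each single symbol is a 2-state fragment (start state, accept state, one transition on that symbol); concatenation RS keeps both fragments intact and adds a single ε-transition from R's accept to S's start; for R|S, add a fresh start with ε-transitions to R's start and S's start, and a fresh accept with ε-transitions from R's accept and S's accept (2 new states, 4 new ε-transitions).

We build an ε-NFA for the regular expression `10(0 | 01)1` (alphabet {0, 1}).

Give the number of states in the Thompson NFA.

14

Building bottom-up:
Each of the 6 symbol leaves contributes a 2-state fragment.
  01 → 4 states
  0 | 01 → 8 states
  10(0 | 01)1 → 14 states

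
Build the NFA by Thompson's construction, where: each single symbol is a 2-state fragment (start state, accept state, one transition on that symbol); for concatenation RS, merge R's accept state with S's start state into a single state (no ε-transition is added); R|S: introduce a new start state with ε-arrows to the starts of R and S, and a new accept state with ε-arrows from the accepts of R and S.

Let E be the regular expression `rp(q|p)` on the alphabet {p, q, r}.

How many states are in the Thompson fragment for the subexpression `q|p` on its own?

Fragment for `q|p`:
Each of the 2 symbol leaves contributes a 2-state fragment.
  q|p — 6 states

6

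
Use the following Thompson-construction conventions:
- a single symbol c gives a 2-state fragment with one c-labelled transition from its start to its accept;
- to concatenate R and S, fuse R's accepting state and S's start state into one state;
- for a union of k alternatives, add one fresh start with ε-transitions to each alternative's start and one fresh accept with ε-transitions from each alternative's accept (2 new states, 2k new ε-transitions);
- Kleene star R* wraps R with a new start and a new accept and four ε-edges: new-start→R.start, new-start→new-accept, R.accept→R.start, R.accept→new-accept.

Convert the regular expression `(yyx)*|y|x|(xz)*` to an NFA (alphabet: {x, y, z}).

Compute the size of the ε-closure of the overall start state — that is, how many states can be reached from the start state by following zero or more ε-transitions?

Work bottom-up. For each fragment F, track |ε-closure(F.start)| and whether F's accept lies in that closure (i.e. whether F accepts ε). A single-symbol fragment has closure size 1 and does not accept ε.
  yyx → same as the first factor's closure: C = 1
  (yyx)* → C = 1 (new start) + 1 (body) + 1 (new accept) = 3
  xz → C equals the left operand's closure size = 1 (its accept is not ε-reachable, so the closure stops there)
  (xz)* → new start has ε-edges to the inner start and to the new accept, so C = 2 + 1 = 3
  (yyx)*|y|x|(xz)* → new start ε-reaches every alternative's start; at least one alternative accepts ε, so the union's new accept is reached too: C = 1 + 3 + 1 + 1 + 3 + 1 = 10

10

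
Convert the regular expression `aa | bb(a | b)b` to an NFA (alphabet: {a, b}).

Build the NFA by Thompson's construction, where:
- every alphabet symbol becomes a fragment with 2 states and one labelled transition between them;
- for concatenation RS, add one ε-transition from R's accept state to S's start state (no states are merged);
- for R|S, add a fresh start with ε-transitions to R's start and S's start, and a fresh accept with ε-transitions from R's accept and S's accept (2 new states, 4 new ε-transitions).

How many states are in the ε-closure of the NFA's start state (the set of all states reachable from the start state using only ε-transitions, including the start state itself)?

3

Compute the ε-closure size of each fragment's start state recursively; a symbol fragment's start has no outgoing ε-edge, so its closure is just itself (size 1).
  aa → same as the first factor's closure: |closure| = 1
  a | b → new start ε-reaches every alternative's start; none of them accept ε, so the new accept is not reached: |closure| = 1 + 1 + 1 = 3
  bb(a | b)b → same as the first factor's closure: |closure| = 1
  aa | bb(a | b)b → new start ε-reaches every alternative's start; none of them accept ε, so the new accept is not reached: |closure| = 1 + 1 + 1 = 3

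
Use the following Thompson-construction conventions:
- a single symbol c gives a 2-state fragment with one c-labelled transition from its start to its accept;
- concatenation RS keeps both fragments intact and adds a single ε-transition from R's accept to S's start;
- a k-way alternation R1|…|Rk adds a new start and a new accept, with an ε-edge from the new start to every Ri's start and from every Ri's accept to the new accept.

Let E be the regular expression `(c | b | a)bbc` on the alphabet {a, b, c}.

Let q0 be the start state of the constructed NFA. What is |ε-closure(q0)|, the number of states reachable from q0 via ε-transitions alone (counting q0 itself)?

4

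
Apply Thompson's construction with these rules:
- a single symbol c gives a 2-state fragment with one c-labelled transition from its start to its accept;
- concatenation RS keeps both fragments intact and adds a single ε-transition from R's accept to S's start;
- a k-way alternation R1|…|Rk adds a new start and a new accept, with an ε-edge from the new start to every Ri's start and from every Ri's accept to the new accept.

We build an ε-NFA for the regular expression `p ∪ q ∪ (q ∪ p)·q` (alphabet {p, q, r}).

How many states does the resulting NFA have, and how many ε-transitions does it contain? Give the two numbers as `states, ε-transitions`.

14, 11

Recursing over subexpressions:
Each of the 5 symbol leaves contributes 2 states and 0 ε-transitions.
  q ∪ p — 6 states, 4 ε-transitions
  (q ∪ p)·q — 8 states, 5 ε-transitions
  p ∪ q ∪ (q ∪ p)·q — 14 states, 11 ε-transitions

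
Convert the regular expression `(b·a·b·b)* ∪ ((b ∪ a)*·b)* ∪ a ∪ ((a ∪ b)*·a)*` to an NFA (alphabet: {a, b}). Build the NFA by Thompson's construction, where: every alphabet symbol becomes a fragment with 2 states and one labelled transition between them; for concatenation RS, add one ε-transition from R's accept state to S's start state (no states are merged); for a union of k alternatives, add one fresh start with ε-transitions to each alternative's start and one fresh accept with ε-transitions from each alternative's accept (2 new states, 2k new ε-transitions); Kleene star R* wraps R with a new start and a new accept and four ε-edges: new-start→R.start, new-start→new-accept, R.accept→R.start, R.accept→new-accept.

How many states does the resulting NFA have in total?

38

By structural recursion:
Each of the 11 symbol leaves contributes a 2-state fragment.
  b·a·b·b — 8 states
  (b·a·b·b)* — 10 states
  b ∪ a — 6 states
  (b ∪ a)* — 8 states
  (b ∪ a)*·b — 10 states
  ((b ∪ a)*·b)* — 12 states
  a ∪ b — 6 states
  (a ∪ b)* — 8 states
  (a ∪ b)*·a — 10 states
  ((a ∪ b)*·a)* — 12 states
  (b·a·b·b)* ∪ ((b ∪ a)*·b)* ∪ a ∪ ((a ∪ b)*·a)* — 38 states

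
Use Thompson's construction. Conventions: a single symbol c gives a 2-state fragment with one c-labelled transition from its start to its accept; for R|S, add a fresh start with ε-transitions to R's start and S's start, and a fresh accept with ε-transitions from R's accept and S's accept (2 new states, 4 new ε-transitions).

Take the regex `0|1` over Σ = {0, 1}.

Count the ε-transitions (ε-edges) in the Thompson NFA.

Building bottom-up:
Each of the 2 symbol leaves contributes 0 ε-transitions.
  0|1 — 4 ε-transitions

4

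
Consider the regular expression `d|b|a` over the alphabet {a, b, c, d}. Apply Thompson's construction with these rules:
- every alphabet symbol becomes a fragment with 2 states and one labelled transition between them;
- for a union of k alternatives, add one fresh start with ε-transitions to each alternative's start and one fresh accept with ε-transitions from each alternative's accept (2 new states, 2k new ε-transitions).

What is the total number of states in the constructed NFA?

By structural recursion:
Each of the 3 symbol leaves contributes a 2-state fragment.
  d|b|a : 8 states

8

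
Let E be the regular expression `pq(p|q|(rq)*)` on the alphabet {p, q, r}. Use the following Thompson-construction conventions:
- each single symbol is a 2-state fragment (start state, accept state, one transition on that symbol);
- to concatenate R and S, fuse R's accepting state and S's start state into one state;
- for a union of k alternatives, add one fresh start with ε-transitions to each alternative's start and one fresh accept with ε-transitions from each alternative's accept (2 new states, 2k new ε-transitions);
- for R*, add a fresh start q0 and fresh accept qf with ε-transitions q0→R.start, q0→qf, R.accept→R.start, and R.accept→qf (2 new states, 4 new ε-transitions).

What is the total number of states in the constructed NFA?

By structural recursion:
Each of the 6 symbol leaves contributes a 2-state fragment.
  rq — 3 states
  (rq)* — 5 states
  p|q|(rq)* — 11 states
  pq(p|q|(rq)*) — 13 states

13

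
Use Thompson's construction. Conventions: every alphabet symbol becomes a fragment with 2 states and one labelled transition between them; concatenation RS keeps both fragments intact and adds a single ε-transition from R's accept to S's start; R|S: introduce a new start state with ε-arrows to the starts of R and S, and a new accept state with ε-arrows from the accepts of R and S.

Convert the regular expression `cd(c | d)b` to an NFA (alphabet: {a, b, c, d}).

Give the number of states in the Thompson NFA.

12

Recursing over subexpressions:
Each of the 5 symbol leaves contributes a 2-state fragment.
  c | d = 6 states
  cd(c | d)b = 12 states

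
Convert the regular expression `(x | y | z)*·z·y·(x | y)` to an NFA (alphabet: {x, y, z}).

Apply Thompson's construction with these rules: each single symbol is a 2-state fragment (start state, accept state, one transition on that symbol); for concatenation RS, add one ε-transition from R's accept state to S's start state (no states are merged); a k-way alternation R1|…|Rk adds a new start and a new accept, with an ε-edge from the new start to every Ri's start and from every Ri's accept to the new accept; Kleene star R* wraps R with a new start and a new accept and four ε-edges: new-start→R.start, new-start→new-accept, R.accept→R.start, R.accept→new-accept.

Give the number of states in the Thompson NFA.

Building bottom-up:
Each of the 7 symbol leaves contributes a 2-state fragment.
  x | y | z — 8 states
  (x | y | z)* — 10 states
  x | y — 6 states
  (x | y | z)*·z·y·(x | y) — 20 states

20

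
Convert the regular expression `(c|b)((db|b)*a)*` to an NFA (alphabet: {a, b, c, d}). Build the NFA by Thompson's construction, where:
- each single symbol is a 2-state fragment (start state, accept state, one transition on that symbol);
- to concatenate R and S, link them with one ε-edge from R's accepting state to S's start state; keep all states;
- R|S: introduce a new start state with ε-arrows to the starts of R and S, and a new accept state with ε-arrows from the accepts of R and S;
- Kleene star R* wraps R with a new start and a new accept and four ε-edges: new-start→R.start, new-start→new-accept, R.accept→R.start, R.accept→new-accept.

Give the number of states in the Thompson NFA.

20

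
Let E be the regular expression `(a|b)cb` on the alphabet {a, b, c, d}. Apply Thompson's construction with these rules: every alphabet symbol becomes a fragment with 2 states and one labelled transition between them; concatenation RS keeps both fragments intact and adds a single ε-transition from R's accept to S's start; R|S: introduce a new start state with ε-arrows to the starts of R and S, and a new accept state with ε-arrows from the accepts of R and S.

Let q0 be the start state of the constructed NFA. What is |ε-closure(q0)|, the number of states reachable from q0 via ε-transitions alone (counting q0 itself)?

3

Compute the ε-closure size of each fragment's start state recursively; a symbol fragment's start has no outgoing ε-edge, so its closure is just itself (size 1).
  a|b → new start ε-reaches every alternative's start; none of them accept ε, so the new accept is not reached: |closure| = 1 + 1 + 1 = 3
  (a|b)cb → same as the first factor's closure: |closure| = 3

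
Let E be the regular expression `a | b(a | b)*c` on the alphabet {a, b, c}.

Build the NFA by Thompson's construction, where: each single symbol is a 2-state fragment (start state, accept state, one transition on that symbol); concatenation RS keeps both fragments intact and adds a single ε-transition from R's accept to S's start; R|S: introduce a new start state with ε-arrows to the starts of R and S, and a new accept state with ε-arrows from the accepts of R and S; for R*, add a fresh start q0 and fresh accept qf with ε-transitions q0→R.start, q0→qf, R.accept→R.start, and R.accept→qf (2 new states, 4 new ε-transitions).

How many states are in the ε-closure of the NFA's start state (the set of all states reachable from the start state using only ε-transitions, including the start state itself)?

Compute the ε-closure size of each fragment's start state recursively; a symbol fragment's start has no outgoing ε-edge, so its closure is just itself (size 1).
  a | b : new start ε-reaches every alternative's start; none of them accept ε, so the new accept is not reached: C = 1 + 1 + 1 = 3
  (a | b)* : new start has ε-edges to the inner start and to the new accept, so C = 2 + 3 = 5
  b(a | b)*c : same as the first factor's closure: C = 1
  a | b(a | b)*c : new start ε-reaches every alternative's start; none of them accept ε, so the new accept is not reached: C = 1 + 1 + 1 = 3

3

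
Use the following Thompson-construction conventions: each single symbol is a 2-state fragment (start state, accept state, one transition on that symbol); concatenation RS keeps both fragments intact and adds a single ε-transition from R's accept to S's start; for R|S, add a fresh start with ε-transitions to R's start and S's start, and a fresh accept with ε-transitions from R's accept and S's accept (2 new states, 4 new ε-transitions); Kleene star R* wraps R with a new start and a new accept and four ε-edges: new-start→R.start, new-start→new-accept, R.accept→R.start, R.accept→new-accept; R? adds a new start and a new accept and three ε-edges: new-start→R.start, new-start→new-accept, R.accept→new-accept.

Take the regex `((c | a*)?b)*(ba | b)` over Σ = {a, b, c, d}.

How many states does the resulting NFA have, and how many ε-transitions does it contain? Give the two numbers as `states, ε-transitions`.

22, 22

By structural recursion:
Each of the 6 symbol leaves contributes 2 states and 0 ε-transitions.
  a* — 4 states, 4 ε-transitions
  c | a* — 8 states, 8 ε-transitions
  (c | a*)? — 10 states, 11 ε-transitions
  (c | a*)?b — 12 states, 12 ε-transitions
  ((c | a*)?b)* — 14 states, 16 ε-transitions
  ba — 4 states, 1 ε-transition
  ba | b — 8 states, 5 ε-transitions
  ((c | a*)?b)*(ba | b) — 22 states, 22 ε-transitions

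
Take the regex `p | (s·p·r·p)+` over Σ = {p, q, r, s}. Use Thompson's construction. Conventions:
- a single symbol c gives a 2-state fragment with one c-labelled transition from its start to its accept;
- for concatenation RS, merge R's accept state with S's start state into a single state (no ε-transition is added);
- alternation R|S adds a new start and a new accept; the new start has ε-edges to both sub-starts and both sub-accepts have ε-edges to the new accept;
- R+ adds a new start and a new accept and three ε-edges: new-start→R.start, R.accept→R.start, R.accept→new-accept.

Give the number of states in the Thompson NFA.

11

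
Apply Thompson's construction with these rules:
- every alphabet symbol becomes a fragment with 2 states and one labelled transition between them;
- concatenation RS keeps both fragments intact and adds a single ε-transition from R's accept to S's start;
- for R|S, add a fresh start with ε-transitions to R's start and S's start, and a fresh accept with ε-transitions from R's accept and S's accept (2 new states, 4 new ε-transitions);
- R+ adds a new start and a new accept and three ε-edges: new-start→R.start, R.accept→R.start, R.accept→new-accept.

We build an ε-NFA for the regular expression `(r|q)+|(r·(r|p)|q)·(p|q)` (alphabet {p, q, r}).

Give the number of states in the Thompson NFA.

28

Per subexpression:
Each of the 8 symbol leaves contributes a 2-state fragment.
  r|q : 6 states
  (r|q)+ : 8 states
  r|p : 6 states
  r·(r|p) : 8 states
  r·(r|p)|q : 12 states
  p|q : 6 states
  (r·(r|p)|q)·(p|q) : 18 states
  (r|q)+|(r·(r|p)|q)·(p|q) : 28 states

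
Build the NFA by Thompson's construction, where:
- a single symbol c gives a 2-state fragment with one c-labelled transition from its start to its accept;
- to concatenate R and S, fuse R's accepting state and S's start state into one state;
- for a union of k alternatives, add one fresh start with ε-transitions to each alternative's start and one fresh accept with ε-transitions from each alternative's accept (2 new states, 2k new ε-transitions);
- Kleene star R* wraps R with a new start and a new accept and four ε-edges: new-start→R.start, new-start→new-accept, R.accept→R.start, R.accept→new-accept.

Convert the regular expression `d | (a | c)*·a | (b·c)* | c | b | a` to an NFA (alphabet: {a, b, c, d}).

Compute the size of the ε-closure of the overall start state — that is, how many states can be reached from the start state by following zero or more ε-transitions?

14

Compute the ε-closure size of each fragment's start state recursively; a symbol fragment's start has no outgoing ε-edge, so its closure is just itself (size 1).
  a | c → new start ε-reaches every alternative's start; none of them accept ε, so the new accept is not reached: C = 1 + 1 + 1 = 3
  (a | c)* → the star's fresh start ε-reaches both the body's start and the fresh accept: C = 2 + 3 = 5
  (a | c)*·a → C = 5 + (1−1) = 5 (closure spills across the concat boundary because the left factor accepts ε)
  b·c → C equals the left operand's closure size = 1 (its accept is not ε-reachable, so the closure stops there)
  (b·c)* → the star's fresh start ε-reaches both the body's start and the fresh accept: C = 2 + 1 = 3
  d | (a | c)*·a | (b·c)* | c | b | a → new start ε-reaches every alternative's start; at least one alternative accepts ε, so the union's new accept is reached too: C = 1 + 1 + 5 + 3 + 1 + 1 + 1 + 1 = 14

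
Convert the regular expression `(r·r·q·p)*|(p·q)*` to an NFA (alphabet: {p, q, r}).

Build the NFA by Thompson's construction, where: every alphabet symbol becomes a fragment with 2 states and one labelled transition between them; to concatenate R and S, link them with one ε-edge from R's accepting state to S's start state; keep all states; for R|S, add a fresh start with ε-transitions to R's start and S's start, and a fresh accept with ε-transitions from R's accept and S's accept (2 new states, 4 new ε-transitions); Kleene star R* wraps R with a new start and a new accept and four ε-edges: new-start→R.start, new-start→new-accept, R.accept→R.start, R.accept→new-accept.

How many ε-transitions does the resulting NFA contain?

16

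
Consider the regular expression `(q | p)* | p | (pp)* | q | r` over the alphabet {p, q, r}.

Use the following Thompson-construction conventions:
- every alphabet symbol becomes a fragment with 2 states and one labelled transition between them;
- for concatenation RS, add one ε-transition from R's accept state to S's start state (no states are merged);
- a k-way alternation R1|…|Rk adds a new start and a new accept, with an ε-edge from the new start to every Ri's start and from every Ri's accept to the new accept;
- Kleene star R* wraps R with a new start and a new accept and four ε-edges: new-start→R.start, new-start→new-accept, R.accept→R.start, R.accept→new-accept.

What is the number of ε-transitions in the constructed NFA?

23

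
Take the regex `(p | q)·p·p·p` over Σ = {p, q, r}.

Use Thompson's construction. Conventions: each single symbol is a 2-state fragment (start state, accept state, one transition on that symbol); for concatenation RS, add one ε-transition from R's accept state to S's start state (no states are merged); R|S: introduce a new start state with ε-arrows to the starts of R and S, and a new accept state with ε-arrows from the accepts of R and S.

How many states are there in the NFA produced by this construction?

12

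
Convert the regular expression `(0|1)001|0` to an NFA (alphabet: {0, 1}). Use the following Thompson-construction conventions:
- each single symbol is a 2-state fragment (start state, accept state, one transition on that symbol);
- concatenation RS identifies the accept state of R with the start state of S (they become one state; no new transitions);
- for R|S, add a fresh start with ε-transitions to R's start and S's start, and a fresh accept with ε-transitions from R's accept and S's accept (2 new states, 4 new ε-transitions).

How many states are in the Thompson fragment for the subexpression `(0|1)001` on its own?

Fragment for `(0|1)001`:
Each of the 5 symbol leaves contributes a 2-state fragment.
  0|1 — 6 states
  (0|1)001 — 9 states

9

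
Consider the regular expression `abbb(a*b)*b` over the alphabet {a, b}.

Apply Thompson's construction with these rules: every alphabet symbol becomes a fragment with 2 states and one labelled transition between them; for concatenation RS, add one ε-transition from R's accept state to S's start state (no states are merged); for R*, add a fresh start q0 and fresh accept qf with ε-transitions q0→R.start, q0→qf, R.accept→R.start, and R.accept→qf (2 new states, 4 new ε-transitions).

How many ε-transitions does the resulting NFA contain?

14

Building bottom-up:
Each of the 7 symbol leaves contributes 0 ε-transitions.
  a* : 4 ε-transitions
  a*b : 5 ε-transitions
  (a*b)* : 9 ε-transitions
  abbb(a*b)*b : 14 ε-transitions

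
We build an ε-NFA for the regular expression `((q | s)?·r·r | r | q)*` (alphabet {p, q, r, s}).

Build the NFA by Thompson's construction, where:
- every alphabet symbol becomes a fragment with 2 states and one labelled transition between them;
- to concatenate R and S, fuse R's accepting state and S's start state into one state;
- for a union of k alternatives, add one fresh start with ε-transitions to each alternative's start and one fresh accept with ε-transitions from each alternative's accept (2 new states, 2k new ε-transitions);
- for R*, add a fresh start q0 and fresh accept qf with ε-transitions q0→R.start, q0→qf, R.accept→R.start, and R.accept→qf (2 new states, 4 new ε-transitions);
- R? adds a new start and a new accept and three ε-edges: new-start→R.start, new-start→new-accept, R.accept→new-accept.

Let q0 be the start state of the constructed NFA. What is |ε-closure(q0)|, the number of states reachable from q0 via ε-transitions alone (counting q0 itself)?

10

Compute the ε-closure size of each fragment's start state recursively; a symbol fragment's start has no outgoing ε-edge, so its closure is just itself (size 1).
  q | s : new start ε-reaches every alternative's start; none of them accept ε, so the new accept is not reached: C = 1 + 1 + 1 = 3
  (q | s)? : C = 1 (new start) + 3 (body) + 1 (new accept, via ε) = 5
  (q | s)?·r·r : C = 5 + (1−1) = 5 (closure spills across the concat boundary because the left factor accepts ε)
  (q | s)?·r·r | r | q : new start ε-reaches every alternative's start; none of them accept ε, so the new accept is not reached: C = 1 + 5 + 1 + 1 = 8
  ((q | s)?·r·r | r | q)* : C = 1 (new start) + 8 (body) + 1 (new accept) = 10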